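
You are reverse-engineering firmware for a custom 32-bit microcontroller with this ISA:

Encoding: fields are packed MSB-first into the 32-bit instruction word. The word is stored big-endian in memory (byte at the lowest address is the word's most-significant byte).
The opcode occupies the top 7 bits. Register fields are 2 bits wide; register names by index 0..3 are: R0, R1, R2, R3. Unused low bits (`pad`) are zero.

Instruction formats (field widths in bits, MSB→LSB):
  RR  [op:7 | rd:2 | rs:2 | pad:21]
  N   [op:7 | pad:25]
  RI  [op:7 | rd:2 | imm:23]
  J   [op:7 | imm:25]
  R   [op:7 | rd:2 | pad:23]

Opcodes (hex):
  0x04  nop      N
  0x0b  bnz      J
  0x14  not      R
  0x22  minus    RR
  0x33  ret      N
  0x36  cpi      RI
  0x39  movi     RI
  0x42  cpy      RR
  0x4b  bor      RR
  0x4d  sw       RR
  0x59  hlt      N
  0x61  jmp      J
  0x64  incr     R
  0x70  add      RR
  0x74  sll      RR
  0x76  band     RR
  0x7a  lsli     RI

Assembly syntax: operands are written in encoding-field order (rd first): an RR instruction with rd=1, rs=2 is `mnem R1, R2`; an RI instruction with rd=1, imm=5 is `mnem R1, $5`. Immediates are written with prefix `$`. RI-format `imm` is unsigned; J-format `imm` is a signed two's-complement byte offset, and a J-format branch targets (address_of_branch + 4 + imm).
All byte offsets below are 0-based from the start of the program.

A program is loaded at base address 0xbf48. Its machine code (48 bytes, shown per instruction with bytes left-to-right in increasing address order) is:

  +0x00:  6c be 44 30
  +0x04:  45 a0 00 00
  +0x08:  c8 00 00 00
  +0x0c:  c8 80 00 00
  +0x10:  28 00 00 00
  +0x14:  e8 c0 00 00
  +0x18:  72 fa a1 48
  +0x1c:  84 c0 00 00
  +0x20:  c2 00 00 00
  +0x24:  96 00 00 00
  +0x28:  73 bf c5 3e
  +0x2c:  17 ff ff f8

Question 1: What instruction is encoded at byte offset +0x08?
incr R0

off 0x08: read c8 00 00 00 as big → 0xc8000000
  op=0xc8000000>>25=0x64 ⇒ incr (R)
  rd: (w>>23)&0x3=0x0 → R0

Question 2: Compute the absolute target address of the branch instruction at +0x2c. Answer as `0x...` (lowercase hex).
0xbf70

off 0x2c: read 17 ff ff f8 as big → 0x17fffff8
  op=0x17fffff8>>25=0xb ⇒ bnz (J)
  imm: (w>>0)&0x1ffffff=0x1fffff8 (s25→-8) → $-8
  target = base 0xbf48 + off 0x2c + 4 + imm -8 = 0xbf70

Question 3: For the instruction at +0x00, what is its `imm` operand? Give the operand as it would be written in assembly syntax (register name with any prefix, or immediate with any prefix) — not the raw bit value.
+0x00: 6c be 44 30 ⇒ word 0x6cbe4430 (big)
  top 7b → 0x36 → cpi [RI]
  rd: (w>>23)&0x3=0x1 → R1
  imm: (w>>0)&0x7fffff=0x3e4430 → $4080688

$4080688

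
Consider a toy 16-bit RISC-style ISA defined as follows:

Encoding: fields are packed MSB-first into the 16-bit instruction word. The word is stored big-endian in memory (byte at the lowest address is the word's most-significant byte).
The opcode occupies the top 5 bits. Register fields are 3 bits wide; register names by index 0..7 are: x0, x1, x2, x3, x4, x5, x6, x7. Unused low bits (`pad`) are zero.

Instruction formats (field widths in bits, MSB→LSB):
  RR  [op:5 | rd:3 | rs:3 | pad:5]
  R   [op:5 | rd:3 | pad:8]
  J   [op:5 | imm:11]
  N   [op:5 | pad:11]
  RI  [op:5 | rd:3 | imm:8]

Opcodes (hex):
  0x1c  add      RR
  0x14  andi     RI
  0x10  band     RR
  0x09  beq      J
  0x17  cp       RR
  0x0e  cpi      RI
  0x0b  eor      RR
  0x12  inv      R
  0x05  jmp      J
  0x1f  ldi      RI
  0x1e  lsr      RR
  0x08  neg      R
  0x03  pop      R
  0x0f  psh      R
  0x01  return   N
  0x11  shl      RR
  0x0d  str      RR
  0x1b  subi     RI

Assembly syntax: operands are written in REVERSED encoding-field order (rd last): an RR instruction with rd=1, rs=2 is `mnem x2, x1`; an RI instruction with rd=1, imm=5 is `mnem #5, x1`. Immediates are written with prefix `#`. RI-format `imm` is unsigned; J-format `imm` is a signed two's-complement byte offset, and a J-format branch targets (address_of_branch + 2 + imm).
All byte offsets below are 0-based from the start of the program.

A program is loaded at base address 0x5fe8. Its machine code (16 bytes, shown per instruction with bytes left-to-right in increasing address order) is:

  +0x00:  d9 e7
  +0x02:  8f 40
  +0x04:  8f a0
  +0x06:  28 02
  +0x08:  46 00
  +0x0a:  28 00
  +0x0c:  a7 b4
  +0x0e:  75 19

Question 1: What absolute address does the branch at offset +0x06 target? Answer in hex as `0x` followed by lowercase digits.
0x5ff2

+0x06: 28 02 ⇒ word 0x2802 (big)
  top 5b → 0x5 → jmp [J]
  imm: (w>>0)&0x7ff=0x2 → #2
  target = base 0x5fe8 + off 0x06 + 2 + imm 2 = 0x5ff2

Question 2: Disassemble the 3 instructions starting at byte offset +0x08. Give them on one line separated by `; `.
neg x6; jmp #0; andi #180, x7

[08] 46 00 → 0x4600
  op=0x4600>>11=0x8 ⇒ neg (R)
  rd@[10:8]=0x6 ⇒ x6
[0a] 28 00 → 0x2800
  op=0x2800>>11=0x5 ⇒ jmp (J)
  imm@[10:0]=0x0 ⇒ #0
[0c] a7 b4 → 0xa7b4
  op=0xa7b4>>11=0x14 ⇒ andi (RI)
  rd@[10:8]=0x7 ⇒ x7
  imm@[7:0]=0xb4 ⇒ #180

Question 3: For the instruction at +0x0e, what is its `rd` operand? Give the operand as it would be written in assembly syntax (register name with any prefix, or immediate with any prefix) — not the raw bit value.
x5

@+0e  big-endian(75 19) = 0x7519
  opcode bits[15:11]=0xe: cpi/RI
  [10:8] rd=5 = x5
  [7:0] imm=25 = #25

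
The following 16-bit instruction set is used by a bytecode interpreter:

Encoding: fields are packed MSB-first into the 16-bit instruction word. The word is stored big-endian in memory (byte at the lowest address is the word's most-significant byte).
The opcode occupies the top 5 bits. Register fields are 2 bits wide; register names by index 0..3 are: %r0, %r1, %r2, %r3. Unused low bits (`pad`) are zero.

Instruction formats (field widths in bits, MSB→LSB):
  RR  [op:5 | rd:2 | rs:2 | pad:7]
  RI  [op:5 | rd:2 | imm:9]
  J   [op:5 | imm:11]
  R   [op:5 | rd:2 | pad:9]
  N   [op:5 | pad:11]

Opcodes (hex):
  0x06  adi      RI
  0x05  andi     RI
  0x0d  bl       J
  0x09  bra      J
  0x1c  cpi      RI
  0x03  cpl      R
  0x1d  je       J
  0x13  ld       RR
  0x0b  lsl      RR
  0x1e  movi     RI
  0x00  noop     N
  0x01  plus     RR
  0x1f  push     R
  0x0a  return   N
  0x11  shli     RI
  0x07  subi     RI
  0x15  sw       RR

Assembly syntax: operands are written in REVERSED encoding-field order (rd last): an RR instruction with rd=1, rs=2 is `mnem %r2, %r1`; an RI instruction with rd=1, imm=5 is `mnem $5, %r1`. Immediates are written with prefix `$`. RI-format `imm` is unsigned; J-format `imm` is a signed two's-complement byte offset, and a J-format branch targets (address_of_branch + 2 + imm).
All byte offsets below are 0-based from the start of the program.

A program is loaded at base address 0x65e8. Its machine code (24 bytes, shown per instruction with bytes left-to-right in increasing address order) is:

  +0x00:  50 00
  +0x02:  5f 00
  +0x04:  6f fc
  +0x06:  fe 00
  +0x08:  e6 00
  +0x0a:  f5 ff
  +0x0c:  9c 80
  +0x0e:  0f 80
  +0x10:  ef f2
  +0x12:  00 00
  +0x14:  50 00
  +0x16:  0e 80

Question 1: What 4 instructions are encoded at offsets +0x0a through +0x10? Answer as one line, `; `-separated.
movi $511, %r2; ld %r1, %r2; plus %r3, %r3; je $-14

@+0a  big-endian(f5 ff) = 0xf5ff
  opcode bits[15:11]=0x1e: movi/RI
  [10:9] rd=2 = %r2
  [8:0] imm=511 = $511
@+0c  big-endian(9c 80) = 0x9c80
  opcode bits[15:11]=0x13: ld/RR
  [10:9] rd=2 = %r2
  [8:7] rs=1 = %r1
@+0e  big-endian(0f 80) = 0x0f80
  opcode bits[15:11]=0x1: plus/RR
  [10:9] rd=3 = %r3
  [8:7] rs=3 = %r3
@+10  big-endian(ef f2) = 0xeff2
  opcode bits[15:11]=0x1d: je/J
  [10:0] imm=2034 (s11→-14) = $-14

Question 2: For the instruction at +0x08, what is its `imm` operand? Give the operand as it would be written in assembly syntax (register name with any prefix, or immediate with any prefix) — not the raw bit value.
$0

+0x08: e6 00 ⇒ word 0xe600 (big)
  op=0xe600>>11=0x1c ⇒ cpi (RI)
  rd: (w>>9)&0x3=0x3 → %r3
  imm: (w>>0)&0x1ff=0x0 → $0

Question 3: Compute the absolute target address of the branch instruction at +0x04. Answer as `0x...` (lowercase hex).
off 0x04: read 6f fc as big → 0x6ffc
  opcode bits[15:11]=0xd: bl/J
  [10:0] imm=2044 (s11→-4) = $-4
  target = base 0x65e8 + off 0x04 + 2 + imm -4 = 0x65ea

0x65ea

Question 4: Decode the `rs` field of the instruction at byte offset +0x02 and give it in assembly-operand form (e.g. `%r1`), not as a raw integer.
+0x02: 5f 00 ⇒ word 0x5f00 (big)
  opcode bits[15:11]=0xb: lsl/RR
  rd: (w>>9)&0x3=0x3 → %r3
  rs: (w>>7)&0x3=0x2 → %r2

%r2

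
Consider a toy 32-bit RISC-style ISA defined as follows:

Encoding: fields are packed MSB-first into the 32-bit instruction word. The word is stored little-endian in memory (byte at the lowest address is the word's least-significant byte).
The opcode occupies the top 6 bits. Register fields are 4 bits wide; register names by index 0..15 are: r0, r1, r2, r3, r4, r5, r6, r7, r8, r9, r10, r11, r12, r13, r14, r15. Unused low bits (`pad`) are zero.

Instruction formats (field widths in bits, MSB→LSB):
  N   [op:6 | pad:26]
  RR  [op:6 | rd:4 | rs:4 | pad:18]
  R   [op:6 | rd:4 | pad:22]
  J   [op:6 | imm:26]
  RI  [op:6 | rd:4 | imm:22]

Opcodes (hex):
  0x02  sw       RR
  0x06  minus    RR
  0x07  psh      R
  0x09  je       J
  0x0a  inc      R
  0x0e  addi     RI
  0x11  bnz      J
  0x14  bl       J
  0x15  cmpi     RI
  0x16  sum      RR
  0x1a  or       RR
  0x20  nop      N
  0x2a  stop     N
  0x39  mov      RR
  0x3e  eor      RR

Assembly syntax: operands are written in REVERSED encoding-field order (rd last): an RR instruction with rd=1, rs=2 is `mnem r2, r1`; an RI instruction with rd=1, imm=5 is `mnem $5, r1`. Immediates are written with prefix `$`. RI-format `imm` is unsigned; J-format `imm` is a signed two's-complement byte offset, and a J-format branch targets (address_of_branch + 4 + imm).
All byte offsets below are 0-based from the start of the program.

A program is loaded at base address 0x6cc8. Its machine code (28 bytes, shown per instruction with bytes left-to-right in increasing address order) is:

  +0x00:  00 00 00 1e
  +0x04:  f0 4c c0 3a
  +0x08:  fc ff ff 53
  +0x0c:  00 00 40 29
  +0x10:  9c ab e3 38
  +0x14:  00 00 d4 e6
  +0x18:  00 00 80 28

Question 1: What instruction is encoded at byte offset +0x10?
off 0x10: read 9c ab e3 38 as little → 0x38e3ab9c
  op=0x38e3ab9c>>26=0xe ⇒ addi (RI)
  rd: (w>>22)&0xf=0x3 → r3
  imm: (w>>0)&0x3fffff=0x23ab9c → $2337692

addi $2337692, r3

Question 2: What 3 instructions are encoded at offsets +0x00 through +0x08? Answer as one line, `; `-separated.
psh r8; addi $19696, r11; bl $-4

[00] 00 00 00 1e → 0x1e000000
  op=0x1e000000>>26=0x7 ⇒ psh (R)
  rd@[25:22]=0x8 ⇒ r8
[04] f0 4c c0 3a → 0x3ac04cf0
  op=0x3ac04cf0>>26=0xe ⇒ addi (RI)
  rd@[25:22]=0xb ⇒ r11
  imm@[21:0]=0x4cf0 ⇒ $19696
[08] fc ff ff 53 → 0x53fffffc
  op=0x53fffffc>>26=0x14 ⇒ bl (J)
  imm@[25:0]=0x3fffffc (s26→-4) ⇒ $-4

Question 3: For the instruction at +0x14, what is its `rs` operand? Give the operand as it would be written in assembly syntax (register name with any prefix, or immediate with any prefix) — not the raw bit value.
+0x14: 00 00 d4 e6 ⇒ word 0xe6d40000 (little)
  opcode bits[31:26]=0x39: mov/RR
  rd@[25:22]=0xb ⇒ r11
  rs@[21:18]=0x5 ⇒ r5

r5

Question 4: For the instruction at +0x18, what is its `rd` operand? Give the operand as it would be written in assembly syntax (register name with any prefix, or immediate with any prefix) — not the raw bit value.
@+18  little-endian(00 00 80 28) = 0x28800000
  top 6b → 0xa → inc [R]
  rd@[25:22]=0x2 ⇒ r2

r2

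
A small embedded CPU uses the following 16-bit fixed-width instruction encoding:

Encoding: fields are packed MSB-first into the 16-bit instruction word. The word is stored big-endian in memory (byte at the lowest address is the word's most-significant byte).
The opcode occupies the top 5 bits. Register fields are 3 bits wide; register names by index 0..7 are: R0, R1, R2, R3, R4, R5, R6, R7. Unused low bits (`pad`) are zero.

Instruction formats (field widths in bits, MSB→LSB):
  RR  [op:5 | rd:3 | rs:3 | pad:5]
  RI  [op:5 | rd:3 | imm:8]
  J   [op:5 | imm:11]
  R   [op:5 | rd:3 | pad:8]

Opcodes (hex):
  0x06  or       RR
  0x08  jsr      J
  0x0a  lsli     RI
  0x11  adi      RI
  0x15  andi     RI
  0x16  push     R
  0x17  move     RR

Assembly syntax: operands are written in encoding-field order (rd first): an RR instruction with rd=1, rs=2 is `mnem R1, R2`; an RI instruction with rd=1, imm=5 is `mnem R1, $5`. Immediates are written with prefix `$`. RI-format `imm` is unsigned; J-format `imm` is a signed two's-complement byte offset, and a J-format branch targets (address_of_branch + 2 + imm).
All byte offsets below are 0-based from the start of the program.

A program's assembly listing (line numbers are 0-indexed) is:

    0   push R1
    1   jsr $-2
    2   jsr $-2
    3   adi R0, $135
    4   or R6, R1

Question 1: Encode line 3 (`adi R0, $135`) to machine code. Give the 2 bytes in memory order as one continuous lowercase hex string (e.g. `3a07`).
8887

line 3 (adi): pack op=0x11:5|rd=0:3|imm=135:8 = 0x8887; big→ 88 87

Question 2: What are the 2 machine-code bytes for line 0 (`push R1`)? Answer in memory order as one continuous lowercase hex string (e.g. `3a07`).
L0: push op=0x16:5|rd=1:3|pad=0:8 ⇒ 0xb100 ⇒ big b1 00

b100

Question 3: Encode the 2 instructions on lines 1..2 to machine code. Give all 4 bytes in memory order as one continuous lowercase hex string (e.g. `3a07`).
line 1 (jsr): pack op=0x8:5|imm=-2:11 = 0x47fe; big→ 47 fe
line 2 (jsr): pack op=0x8:5|imm=-2:11 = 0x47fe; big→ 47 fe

47fe47fe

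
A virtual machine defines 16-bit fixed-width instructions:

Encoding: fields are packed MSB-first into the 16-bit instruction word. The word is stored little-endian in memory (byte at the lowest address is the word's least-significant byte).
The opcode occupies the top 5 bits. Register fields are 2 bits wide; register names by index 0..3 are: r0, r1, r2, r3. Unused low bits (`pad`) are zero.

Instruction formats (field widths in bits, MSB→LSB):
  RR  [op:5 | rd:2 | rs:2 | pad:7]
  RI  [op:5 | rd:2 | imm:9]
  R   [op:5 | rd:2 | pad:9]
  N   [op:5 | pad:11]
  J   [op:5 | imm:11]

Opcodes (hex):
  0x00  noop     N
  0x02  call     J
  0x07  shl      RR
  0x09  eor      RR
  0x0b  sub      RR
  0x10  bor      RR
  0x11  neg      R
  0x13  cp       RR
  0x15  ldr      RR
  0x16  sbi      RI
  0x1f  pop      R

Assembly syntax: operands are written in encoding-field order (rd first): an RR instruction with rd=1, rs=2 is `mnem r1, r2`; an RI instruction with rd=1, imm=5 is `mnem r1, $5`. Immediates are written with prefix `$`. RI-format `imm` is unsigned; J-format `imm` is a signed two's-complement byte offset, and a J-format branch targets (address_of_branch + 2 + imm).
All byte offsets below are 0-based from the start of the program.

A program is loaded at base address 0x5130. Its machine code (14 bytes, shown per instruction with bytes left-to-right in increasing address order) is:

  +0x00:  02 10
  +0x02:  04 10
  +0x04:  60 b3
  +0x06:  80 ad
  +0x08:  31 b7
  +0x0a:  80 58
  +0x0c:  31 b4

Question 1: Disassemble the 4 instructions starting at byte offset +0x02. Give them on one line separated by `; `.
call $4; sbi r1, $352; ldr r2, r3; sbi r3, $305

off 0x02: read 04 10 as little → 0x1004
  top 5b → 0x2 → call [J]
  imm: (w>>0)&0x7ff=0x4 → $4
off 0x04: read 60 b3 as little → 0xb360
  top 5b → 0x16 → sbi [RI]
  rd: (w>>9)&0x3=0x1 → r1
  imm: (w>>0)&0x1ff=0x160 → $352
off 0x06: read 80 ad as little → 0xad80
  top 5b → 0x15 → ldr [RR]
  rd: (w>>9)&0x3=0x2 → r2
  rs: (w>>7)&0x3=0x3 → r3
off 0x08: read 31 b7 as little → 0xb731
  top 5b → 0x16 → sbi [RI]
  rd: (w>>9)&0x3=0x3 → r3
  imm: (w>>0)&0x1ff=0x131 → $305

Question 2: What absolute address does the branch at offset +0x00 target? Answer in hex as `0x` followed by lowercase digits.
0x5134

[00] 02 10 → 0x1002
  opcode bits[15:11]=0x2: call/J
  [10:0] imm=2 = $2
  target = base 0x5130 + off 0x00 + 2 + imm 2 = 0x5134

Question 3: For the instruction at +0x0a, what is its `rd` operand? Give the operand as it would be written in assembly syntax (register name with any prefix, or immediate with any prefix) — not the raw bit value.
@+0a  little-endian(80 58) = 0x5880
  op=0x5880>>11=0xb ⇒ sub (RR)
  rd@[10:9]=0x0 ⇒ r0
  rs@[8:7]=0x1 ⇒ r1

r0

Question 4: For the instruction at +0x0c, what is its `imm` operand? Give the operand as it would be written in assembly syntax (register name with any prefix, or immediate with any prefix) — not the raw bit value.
$49

off 0x0c: read 31 b4 as little → 0xb431
  opcode bits[15:11]=0x16: sbi/RI
  [10:9] rd=2 = r2
  [8:0] imm=49 = $49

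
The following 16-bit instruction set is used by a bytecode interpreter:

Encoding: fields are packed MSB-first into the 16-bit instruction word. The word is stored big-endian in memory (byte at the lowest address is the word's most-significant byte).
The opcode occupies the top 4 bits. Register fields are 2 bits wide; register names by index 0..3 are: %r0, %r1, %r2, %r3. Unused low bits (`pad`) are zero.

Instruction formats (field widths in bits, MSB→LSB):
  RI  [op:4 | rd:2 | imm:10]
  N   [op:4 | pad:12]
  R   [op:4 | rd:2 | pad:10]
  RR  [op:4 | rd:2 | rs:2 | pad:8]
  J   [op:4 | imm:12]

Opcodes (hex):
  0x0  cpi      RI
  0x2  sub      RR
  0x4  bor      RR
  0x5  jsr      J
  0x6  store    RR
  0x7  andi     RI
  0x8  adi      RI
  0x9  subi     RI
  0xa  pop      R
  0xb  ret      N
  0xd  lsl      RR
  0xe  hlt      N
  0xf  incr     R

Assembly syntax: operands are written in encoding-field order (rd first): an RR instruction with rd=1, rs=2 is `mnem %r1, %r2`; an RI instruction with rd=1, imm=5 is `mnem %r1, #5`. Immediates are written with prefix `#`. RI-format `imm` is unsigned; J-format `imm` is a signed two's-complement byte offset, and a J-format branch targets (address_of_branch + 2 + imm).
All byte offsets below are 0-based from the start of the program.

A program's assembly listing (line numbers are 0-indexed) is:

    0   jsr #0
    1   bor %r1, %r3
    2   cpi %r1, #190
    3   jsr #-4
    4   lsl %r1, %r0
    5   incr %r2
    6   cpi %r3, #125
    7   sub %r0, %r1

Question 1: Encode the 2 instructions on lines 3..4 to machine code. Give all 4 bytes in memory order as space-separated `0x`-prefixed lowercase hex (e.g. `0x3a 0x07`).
0x5f 0xfc 0xd4 0x00

line 3 (jsr): pack op=0x5:4|imm=-4:12 = 0x5ffc; big→ 5f fc
line 4 (lsl): pack op=0xd:4|rd=1:2|rs=0:2|pad=0:8 = 0xd400; big→ d4 00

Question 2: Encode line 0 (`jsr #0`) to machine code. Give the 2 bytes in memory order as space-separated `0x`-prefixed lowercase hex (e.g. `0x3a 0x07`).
line 0 (jsr): pack op=0x5:4|imm=0:12 = 0x5000; big→ 50 00

0x50 0x00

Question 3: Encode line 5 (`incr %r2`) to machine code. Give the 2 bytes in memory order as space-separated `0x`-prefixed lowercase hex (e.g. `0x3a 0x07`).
0xf8 0x00

line 5 (incr): pack op=0xf:4|rd=2:2|pad=0:10 = 0xf800; big→ f8 00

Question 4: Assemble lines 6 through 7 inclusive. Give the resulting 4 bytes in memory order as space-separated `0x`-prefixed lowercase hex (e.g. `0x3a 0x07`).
0x0c 0x7d 0x21 0x00

L6: cpi op=0x0:4|rd=3:2|imm=125:10 ⇒ 0x0c7d ⇒ big 0c 7d
L7: sub op=0x2:4|rd=0:2|rs=1:2|pad=0:8 ⇒ 0x2100 ⇒ big 21 00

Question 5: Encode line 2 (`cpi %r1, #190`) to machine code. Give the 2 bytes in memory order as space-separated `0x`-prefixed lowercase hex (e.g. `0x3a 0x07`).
line 2 (cpi): pack op=0x0:4|rd=1:2|imm=190:10 = 0x04be; big→ 04 be

0x04 0xbe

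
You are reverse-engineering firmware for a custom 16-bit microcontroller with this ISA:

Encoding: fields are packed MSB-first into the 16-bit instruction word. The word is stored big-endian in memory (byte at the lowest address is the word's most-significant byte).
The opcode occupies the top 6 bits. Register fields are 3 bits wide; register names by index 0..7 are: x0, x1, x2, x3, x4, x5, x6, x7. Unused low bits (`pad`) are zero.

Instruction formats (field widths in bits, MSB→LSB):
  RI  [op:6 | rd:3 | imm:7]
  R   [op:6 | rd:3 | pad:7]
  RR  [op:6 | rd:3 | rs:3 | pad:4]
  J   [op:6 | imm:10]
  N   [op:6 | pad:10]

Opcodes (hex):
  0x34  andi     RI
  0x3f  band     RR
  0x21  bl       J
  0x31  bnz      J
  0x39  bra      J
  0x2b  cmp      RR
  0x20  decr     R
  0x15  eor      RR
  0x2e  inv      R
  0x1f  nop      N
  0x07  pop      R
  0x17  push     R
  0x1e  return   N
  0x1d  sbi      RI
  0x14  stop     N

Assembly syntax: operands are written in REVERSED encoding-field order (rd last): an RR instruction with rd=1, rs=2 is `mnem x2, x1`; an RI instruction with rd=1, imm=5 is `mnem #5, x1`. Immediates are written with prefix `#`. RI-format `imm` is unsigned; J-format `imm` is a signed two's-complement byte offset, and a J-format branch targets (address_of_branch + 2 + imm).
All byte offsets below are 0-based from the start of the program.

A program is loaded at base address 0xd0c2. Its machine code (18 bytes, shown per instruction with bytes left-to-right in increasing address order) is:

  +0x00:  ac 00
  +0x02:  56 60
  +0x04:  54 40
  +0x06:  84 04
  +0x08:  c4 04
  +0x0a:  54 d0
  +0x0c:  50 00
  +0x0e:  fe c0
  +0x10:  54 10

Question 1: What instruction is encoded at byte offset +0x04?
+0x04: 54 40 ⇒ word 0x5440 (big)
  op=0x5440>>10=0x15 ⇒ eor (RR)
  rd: (w>>7)&0x7=0x0 → x0
  rs: (w>>4)&0x7=0x4 → x4

eor x4, x0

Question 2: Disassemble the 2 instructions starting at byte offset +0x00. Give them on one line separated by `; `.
off 0x00: read ac 00 as big → 0xac00
  op=0xac00>>10=0x2b ⇒ cmp (RR)
  rd: (w>>7)&0x7=0x0 → x0
  rs: (w>>4)&0x7=0x0 → x0
off 0x02: read 56 60 as big → 0x5660
  op=0x5660>>10=0x15 ⇒ eor (RR)
  rd: (w>>7)&0x7=0x4 → x4
  rs: (w>>4)&0x7=0x6 → x6

cmp x0, x0; eor x6, x4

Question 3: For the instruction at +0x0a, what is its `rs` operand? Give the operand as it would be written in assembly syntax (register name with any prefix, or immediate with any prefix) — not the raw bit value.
[0a] 54 d0 → 0x54d0
  top 6b → 0x15 → eor [RR]
  [9:7] rd=1 = x1
  [6:4] rs=5 = x5

x5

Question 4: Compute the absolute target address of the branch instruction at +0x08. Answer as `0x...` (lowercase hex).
+0x08: c4 04 ⇒ word 0xc404 (big)
  opcode bits[15:10]=0x31: bnz/J
  imm: (w>>0)&0x3ff=0x4 → #4
  target = base 0xd0c2 + off 0x08 + 2 + imm 4 = 0xd0d0

0xd0d0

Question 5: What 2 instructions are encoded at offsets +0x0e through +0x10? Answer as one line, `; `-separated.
[0e] fe c0 → 0xfec0
  top 6b → 0x3f → band [RR]
  rd@[9:7]=0x5 ⇒ x5
  rs@[6:4]=0x4 ⇒ x4
[10] 54 10 → 0x5410
  top 6b → 0x15 → eor [RR]
  rd@[9:7]=0x0 ⇒ x0
  rs@[6:4]=0x1 ⇒ x1

band x4, x5; eor x1, x0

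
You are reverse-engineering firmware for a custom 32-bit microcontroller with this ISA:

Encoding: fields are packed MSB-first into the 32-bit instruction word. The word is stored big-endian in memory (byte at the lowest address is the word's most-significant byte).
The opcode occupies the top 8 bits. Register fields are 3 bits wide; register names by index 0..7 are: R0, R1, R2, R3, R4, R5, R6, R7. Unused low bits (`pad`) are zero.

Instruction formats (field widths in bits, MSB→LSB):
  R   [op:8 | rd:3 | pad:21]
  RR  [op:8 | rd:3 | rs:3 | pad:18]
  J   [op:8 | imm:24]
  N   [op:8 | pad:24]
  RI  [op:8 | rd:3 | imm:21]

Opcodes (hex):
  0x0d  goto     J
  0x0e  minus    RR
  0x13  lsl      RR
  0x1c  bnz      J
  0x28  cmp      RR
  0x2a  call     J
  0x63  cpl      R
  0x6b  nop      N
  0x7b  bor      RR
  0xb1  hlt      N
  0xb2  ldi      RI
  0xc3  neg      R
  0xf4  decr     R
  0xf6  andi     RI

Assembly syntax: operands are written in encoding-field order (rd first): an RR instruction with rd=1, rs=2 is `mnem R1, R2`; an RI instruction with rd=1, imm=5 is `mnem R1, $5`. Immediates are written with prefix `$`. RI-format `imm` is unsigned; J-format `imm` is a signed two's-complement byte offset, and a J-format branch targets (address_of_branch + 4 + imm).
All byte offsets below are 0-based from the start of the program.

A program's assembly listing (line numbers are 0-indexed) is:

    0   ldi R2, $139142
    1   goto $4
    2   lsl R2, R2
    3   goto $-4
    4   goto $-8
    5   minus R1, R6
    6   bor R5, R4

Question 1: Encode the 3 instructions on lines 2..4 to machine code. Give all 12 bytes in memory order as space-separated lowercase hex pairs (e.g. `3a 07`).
L2: lsl op=0x13:8|rd=2:3|rs=2:3|pad=0:18 ⇒ 0x13480000 ⇒ big 13 48 00 00
L3: goto op=0xd:8|imm=-4:24 ⇒ 0x0dfffffc ⇒ big 0d ff ff fc
L4: goto op=0xd:8|imm=-8:24 ⇒ 0x0dfffff8 ⇒ big 0d ff ff f8

13 48 00 00 0d ff ff fc 0d ff ff f8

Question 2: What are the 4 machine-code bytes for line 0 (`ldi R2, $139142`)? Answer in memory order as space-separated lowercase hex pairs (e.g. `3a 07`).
b2 42 1f 86

line 0 (ldi): pack op=0xb2:8|rd=2:3|imm=139142:21 = 0xb2421f86; big→ b2 42 1f 86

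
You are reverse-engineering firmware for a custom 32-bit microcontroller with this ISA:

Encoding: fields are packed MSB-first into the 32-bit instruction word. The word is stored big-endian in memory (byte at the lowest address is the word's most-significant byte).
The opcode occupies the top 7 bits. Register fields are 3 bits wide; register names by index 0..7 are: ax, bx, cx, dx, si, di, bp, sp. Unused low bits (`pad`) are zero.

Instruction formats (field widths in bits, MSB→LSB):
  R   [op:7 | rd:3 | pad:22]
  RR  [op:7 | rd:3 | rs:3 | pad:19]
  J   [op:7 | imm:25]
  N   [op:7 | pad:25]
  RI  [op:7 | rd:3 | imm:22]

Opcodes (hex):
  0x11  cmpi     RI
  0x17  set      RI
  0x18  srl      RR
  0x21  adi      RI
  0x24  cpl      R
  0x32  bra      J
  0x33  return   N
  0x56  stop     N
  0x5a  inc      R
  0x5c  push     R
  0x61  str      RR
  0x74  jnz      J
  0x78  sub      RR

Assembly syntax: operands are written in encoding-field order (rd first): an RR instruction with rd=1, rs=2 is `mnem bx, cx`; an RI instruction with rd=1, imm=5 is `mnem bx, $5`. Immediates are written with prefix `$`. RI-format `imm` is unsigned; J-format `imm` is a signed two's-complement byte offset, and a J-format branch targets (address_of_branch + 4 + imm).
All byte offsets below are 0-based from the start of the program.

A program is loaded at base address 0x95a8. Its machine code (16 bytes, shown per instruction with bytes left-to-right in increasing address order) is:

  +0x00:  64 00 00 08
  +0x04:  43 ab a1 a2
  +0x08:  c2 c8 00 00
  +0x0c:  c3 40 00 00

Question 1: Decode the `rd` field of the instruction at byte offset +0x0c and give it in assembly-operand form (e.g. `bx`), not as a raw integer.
off 0x0c: read c3 40 00 00 as big → 0xc3400000
  opcode bits[31:25]=0x61: str/RR
  rd@[24:22]=0x5 ⇒ di
  rs@[21:19]=0x0 ⇒ ax

di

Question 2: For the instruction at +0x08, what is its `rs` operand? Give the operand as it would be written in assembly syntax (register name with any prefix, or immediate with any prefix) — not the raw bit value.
@+08  big-endian(c2 c8 00 00) = 0xc2c80000
  opcode bits[31:25]=0x61: str/RR
  [24:22] rd=3 = dx
  [21:19] rs=1 = bx

bx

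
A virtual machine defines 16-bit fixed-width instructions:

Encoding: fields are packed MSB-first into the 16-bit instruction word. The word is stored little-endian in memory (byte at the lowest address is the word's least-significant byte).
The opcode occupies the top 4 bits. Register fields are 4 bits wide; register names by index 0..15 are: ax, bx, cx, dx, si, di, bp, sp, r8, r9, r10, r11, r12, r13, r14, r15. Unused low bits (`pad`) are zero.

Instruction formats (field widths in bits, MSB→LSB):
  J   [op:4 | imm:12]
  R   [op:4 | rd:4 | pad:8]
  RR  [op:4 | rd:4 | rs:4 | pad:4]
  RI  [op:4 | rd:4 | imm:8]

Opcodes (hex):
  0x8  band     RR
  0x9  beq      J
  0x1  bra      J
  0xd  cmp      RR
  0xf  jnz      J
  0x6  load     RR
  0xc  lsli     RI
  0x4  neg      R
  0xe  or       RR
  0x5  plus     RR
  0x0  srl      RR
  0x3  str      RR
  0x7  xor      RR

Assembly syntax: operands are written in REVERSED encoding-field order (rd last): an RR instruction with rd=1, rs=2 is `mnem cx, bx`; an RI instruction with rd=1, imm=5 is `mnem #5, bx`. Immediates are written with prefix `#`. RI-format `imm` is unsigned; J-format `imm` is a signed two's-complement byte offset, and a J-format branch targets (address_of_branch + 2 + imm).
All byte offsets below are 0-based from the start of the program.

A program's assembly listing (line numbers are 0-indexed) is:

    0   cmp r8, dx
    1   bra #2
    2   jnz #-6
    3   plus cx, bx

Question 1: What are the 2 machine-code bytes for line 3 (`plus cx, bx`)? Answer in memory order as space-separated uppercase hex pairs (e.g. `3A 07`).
20 51

L3: plus op=0x5:4|rd=1:4|rs=2:4|pad=0:4 ⇒ 0x5120 ⇒ little 20 51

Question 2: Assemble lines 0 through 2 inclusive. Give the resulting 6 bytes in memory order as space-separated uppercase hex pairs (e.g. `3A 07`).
L0: cmp op=0xd:4|rd=3:4|rs=8:4|pad=0:4 ⇒ 0xd380 ⇒ little 80 d3
L1: bra op=0x1:4|imm=2:12 ⇒ 0x1002 ⇒ little 02 10
L2: jnz op=0xf:4|imm=-6:12 ⇒ 0xfffa ⇒ little fa ff

80 D3 02 10 FA FF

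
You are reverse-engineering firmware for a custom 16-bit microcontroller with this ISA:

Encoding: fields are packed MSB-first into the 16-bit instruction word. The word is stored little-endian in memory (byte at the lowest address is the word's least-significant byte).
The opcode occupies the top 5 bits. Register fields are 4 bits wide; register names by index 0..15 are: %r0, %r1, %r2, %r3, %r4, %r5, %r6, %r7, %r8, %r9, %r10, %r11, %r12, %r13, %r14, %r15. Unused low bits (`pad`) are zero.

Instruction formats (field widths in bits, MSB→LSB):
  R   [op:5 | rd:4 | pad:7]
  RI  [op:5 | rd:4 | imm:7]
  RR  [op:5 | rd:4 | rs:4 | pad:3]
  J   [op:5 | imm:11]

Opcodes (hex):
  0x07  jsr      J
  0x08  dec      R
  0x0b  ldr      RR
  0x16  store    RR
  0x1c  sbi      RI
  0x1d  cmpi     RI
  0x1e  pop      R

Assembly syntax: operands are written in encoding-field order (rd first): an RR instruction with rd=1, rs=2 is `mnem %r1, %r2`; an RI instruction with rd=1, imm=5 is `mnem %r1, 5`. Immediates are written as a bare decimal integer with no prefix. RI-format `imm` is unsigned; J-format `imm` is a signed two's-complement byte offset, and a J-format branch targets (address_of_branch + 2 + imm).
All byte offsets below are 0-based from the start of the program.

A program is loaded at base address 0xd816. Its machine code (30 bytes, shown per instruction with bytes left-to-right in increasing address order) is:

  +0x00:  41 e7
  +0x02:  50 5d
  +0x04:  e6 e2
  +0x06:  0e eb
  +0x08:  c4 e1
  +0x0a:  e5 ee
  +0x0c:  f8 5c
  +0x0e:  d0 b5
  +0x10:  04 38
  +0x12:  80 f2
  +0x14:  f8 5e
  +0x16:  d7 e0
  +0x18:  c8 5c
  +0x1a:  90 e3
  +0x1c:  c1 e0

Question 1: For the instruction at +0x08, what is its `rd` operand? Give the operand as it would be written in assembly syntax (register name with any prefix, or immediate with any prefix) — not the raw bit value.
@+08  little-endian(c4 e1) = 0xe1c4
  opcode bits[15:11]=0x1c: sbi/RI
  rd@[10:7]=0x3 ⇒ %r3
  imm@[6:0]=0x44 ⇒ 68

%r3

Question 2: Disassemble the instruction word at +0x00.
@+00  little-endian(41 e7) = 0xe741
  opcode bits[15:11]=0x1c: sbi/RI
  [10:7] rd=14 = %r14
  [6:0] imm=65 = 65

sbi %r14, 65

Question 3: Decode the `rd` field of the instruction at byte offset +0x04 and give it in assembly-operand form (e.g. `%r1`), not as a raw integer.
%r5

[04] e6 e2 → 0xe2e6
  op=0xe2e6>>11=0x1c ⇒ sbi (RI)
  rd: (w>>7)&0xf=0x5 → %r5
  imm: (w>>0)&0x7f=0x66 → 102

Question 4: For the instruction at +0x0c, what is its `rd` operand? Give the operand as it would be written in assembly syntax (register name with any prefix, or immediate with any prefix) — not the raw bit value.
%r9

[0c] f8 5c → 0x5cf8
  op=0x5cf8>>11=0xb ⇒ ldr (RR)
  rd: (w>>7)&0xf=0x9 → %r9
  rs: (w>>3)&0xf=0xf → %r15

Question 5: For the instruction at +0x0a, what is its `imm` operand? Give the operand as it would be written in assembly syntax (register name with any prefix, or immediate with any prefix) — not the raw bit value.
101

@+0a  little-endian(e5 ee) = 0xeee5
  top 5b → 0x1d → cmpi [RI]
  [10:7] rd=13 = %r13
  [6:0] imm=101 = 101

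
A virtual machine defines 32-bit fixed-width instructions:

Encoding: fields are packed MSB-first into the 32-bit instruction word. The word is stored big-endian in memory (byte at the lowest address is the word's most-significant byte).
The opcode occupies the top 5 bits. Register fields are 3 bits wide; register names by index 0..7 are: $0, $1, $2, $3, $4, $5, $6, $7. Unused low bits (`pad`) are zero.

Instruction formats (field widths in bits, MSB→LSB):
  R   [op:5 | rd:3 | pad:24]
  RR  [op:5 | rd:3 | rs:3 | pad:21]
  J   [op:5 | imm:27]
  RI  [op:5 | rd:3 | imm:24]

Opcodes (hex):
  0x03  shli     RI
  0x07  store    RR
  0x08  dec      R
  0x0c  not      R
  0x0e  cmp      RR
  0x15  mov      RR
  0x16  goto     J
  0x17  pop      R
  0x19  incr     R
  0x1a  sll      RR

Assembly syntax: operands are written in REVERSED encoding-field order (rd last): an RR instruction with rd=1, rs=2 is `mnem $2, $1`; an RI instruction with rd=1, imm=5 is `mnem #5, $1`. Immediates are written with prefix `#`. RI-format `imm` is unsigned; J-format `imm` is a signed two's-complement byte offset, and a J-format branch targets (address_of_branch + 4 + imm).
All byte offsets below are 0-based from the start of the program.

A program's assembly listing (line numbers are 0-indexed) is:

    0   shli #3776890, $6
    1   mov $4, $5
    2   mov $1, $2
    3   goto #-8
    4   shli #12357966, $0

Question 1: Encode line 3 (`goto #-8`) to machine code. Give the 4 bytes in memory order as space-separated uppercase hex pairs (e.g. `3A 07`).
L3: goto op=0x16:5|imm=-8:27 ⇒ 0xb7fffff8 ⇒ big b7 ff ff f8

B7 FF FF F8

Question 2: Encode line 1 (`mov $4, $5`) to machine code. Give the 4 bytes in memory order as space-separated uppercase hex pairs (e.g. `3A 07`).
L1: mov op=0x15:5|rd=5:3|rs=4:3|pad=0:21 ⇒ 0xad800000 ⇒ big ad 80 00 00

AD 80 00 00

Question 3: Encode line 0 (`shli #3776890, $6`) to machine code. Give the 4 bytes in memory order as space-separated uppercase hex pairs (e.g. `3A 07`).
1E 39 A1 7A

line 0 (shli): pack op=0x3:5|rd=6:3|imm=3776890:24 = 0x1e39a17a; big→ 1e 39 a1 7a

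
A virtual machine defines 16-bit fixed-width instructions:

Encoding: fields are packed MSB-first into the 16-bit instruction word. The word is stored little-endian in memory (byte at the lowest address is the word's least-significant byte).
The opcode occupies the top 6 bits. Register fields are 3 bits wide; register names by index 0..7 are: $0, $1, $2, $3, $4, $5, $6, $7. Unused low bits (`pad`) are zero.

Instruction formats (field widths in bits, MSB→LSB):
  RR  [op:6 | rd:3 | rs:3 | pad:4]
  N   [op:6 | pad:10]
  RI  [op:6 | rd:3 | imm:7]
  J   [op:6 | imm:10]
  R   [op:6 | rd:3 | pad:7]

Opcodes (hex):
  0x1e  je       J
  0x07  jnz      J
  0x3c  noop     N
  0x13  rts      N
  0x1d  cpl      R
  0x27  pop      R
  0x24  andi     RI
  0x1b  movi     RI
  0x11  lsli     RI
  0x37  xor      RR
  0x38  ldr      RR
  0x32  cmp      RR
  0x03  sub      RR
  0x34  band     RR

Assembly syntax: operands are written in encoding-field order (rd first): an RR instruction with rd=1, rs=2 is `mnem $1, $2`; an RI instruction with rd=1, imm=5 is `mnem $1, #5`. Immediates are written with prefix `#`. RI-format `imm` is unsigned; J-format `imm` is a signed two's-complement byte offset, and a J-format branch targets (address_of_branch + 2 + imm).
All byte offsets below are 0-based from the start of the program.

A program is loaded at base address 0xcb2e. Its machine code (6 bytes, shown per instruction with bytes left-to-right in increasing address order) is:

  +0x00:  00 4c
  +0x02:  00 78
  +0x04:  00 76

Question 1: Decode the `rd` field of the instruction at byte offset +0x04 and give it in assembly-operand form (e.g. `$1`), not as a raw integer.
[04] 00 76 → 0x7600
  opcode bits[15:10]=0x1d: cpl/R
  rd: (w>>7)&0x7=0x4 → $4

$4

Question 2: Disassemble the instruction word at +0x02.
+0x02: 00 78 ⇒ word 0x7800 (little)
  op=0x7800>>10=0x1e ⇒ je (J)
  imm@[9:0]=0x0 ⇒ #0

je #0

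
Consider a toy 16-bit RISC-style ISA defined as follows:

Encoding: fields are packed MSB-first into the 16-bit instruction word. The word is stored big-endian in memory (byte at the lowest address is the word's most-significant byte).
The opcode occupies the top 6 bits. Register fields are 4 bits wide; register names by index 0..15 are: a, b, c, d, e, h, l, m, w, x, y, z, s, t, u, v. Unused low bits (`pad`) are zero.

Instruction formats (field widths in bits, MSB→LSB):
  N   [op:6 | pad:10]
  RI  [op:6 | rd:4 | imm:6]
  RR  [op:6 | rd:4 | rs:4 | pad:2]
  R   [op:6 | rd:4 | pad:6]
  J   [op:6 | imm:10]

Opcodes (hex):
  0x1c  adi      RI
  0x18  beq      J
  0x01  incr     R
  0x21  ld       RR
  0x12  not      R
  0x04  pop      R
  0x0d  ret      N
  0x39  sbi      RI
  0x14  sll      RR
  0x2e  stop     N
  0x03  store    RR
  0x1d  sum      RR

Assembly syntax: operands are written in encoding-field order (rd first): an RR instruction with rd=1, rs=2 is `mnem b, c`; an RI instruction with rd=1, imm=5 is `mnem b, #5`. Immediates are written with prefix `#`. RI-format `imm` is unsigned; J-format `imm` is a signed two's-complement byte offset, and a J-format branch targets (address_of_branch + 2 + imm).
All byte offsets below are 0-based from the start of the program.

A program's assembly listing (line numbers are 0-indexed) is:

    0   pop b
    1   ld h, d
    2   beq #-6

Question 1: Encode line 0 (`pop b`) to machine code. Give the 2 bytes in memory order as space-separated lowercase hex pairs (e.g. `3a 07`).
10 40

line 0 (pop): pack op=0x4:6|rd=1:4|pad=0:6 = 0x1040; big→ 10 40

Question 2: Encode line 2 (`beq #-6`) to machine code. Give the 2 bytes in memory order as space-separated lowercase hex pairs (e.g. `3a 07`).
2. beq fields op=0x18:6|imm=-6:10 → word 63fah → 63 fa

63 fa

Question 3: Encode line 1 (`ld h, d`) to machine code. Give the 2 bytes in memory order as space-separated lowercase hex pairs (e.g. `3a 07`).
85 4c

L1: ld op=0x21:6|rd=5:4|rs=3:4|pad=0:2 ⇒ 0x854c ⇒ big 85 4c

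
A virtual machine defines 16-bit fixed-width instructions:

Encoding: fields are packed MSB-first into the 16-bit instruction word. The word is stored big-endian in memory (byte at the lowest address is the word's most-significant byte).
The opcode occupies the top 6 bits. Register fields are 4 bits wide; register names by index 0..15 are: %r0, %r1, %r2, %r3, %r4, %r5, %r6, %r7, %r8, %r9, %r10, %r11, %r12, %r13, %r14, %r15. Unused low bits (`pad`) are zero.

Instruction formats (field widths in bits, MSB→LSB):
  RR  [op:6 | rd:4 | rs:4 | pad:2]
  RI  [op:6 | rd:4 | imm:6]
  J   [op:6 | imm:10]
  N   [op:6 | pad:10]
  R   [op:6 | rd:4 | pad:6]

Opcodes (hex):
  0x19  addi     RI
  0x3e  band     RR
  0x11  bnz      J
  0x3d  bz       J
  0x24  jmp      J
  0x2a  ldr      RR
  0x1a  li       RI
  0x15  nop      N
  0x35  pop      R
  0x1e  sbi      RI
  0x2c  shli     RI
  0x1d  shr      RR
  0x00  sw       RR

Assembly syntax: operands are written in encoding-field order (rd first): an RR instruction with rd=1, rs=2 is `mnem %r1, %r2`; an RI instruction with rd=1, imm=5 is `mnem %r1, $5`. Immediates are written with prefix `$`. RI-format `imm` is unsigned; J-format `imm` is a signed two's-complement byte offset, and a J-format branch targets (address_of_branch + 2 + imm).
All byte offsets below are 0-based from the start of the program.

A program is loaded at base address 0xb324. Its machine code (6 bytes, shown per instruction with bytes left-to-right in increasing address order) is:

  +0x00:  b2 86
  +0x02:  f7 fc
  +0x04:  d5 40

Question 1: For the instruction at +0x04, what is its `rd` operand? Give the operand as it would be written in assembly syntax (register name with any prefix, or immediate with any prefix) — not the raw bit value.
+0x04: d5 40 ⇒ word 0xd540 (big)
  op=0xd540>>10=0x35 ⇒ pop (R)
  rd@[9:6]=0x5 ⇒ %r5

%r5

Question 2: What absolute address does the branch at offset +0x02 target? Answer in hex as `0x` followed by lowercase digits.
off 0x02: read f7 fc as big → 0xf7fc
  op=0xf7fc>>10=0x3d ⇒ bz (J)
  imm: (w>>0)&0x3ff=0x3fc (s10→-4) → $-4
  target = base 0xb324 + off 0x02 + 2 + imm -4 = 0xb324

0xb324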